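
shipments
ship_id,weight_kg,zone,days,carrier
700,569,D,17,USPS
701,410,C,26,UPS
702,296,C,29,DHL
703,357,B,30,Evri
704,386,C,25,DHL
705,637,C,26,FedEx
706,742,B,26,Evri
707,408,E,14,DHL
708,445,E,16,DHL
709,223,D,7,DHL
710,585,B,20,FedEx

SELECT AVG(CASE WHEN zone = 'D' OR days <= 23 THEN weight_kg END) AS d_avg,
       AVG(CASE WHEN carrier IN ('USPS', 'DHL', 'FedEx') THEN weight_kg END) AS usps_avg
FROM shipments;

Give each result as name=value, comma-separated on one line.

[d_avg: zone = 'D' OR days <= 23]
ship_id=700: ✓ → 569
ship_id=701: ✗
ship_id=702: ✗
ship_id=703: ✗
ship_id=704: ✗
ship_id=705: ✗
ship_id=706: ✗
ship_id=707: ✓ → 408
ship_id=708: ✓ → 445
ship_id=709: ✓ → 223
ship_id=710: ✓ → 585
d_avg = (569 + 408 + 445 + 223 + 585) / 5 = 446
—
[usps_avg: carrier IN ('USPS', 'DHL', 'FedEx')]
ship_id=700: ✓ → 569
ship_id=701: ✗
ship_id=702: ✓ → 296
ship_id=703: ✗
ship_id=704: ✓ → 386
ship_id=705: ✓ → 637
ship_id=706: ✗
ship_id=707: ✓ → 408
ship_id=708: ✓ → 445
ship_id=709: ✓ → 223
ship_id=710: ✓ → 585
usps_avg = (569 + 296 + 386 + 637 + 408 + 445 + 223 + 585) / 8 = 443.625

d_avg=446, usps_avg=443.625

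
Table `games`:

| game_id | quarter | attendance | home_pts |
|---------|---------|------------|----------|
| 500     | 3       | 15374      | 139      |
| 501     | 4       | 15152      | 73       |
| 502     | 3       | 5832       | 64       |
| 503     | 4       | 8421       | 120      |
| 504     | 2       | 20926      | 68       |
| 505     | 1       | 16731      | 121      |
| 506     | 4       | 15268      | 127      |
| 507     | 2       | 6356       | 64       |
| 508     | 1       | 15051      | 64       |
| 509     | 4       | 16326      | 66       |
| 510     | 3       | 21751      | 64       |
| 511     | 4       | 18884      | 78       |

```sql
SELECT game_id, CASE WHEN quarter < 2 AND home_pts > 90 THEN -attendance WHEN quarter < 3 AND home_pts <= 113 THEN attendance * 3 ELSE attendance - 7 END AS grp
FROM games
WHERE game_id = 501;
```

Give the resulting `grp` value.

15145

game_id = 501: quarter=4, attendance=15152, home_pts=73.
quarter < 2 AND home_pts > 90 → false
quarter < 3 AND home_pts <= 113 → false
No prior WHEN matched → ELSE → 15145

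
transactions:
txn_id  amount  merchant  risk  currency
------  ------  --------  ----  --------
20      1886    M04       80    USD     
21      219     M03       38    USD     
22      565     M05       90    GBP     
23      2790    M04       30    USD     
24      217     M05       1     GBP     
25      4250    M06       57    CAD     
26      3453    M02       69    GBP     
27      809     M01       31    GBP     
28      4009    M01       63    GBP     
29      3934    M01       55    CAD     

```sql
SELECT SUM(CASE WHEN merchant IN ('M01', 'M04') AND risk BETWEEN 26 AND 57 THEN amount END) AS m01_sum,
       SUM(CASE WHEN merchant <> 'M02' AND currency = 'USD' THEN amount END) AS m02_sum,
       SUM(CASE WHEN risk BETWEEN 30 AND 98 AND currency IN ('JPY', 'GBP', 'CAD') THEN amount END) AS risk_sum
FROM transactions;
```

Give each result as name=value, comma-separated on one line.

m01_sum=7533, m02_sum=4895, risk_sum=17020

[m01_sum: merchant IN ('M01', 'M04') AND risk BETWEEN 26 AND 57]
txn_id=20: ✗
txn_id=21: ✗
txn_id=22: ✗
txn_id=23: ✓ → 2790
txn_id=24: ✗
txn_id=25: ✗
txn_id=26: ✗
txn_id=27: ✓ → 809
txn_id=28: ✗
txn_id=29: ✓ → 3934
m01_sum = 2790 + 809 + 3934 = 7533
—
[m02_sum: merchant <> 'M02' AND currency = 'USD']
txn_id=20: ✓ → 1886
txn_id=21: ✓ → 219
txn_id=22: ✗
txn_id=23: ✓ → 2790
txn_id=24: ✗
txn_id=25: ✗
txn_id=26: ✗
txn_id=27: ✗
txn_id=28: ✗
txn_id=29: ✗
m02_sum = 1886 + 219 + 2790 = 4895
—
[risk_sum: risk BETWEEN 30 AND 98 AND currency IN ('JPY', 'GBP', 'CAD')]
txn_id=20: ✗
txn_id=21: ✗
txn_id=22: ✓ → 565
txn_id=23: ✗
txn_id=24: ✗
txn_id=25: ✓ → 4250
txn_id=26: ✓ → 3453
txn_id=27: ✓ → 809
txn_id=28: ✓ → 4009
txn_id=29: ✓ → 3934
risk_sum = 565 + 4250 + 3453 + 809 + 4009 + 3934 = 17020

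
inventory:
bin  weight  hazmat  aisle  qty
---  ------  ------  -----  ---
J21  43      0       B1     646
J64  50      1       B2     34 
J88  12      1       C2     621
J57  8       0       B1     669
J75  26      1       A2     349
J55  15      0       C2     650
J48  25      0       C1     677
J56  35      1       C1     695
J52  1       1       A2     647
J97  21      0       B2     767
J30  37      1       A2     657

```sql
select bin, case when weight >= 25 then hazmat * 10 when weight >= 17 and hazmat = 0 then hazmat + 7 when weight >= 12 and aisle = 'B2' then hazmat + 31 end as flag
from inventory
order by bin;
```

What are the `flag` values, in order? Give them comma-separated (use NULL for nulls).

0, 10, 0, NULL, NULL, 10, NULL, 10, 10, NULL, 7

bin=J21: weight >= 25 → 0
bin=J30: weight >= 25 → 10
bin=J48: weight >= 25 → 0
bin=J52: (no match → NULL) → NULL
bin=J55: (no match → NULL) → NULL
bin=J56: weight >= 25 → 10
bin=J57: (no match → NULL) → NULL
bin=J64: weight >= 25 → 10
bin=J75: weight >= 25 → 10
bin=J88: (no match → NULL) → NULL
bin=J97: weight >= 17 and hazmat = 0 → 7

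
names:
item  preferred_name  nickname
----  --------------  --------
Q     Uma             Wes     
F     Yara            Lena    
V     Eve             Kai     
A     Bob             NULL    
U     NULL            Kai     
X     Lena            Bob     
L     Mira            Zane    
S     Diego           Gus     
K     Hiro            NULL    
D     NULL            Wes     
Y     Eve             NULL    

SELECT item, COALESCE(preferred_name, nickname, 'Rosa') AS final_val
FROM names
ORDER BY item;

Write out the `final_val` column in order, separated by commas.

Bob, Wes, Yara, Hiro, Mira, Uma, Diego, Kai, Eve, Lena, Eve

item=A: preferred_name=Bob → Bob
item=D: preferred_name=NULL, nickname=Wes → Wes
item=F: preferred_name=Yara → Yara
item=K: preferred_name=Hiro → Hiro
item=L: preferred_name=Mira → Mira
item=Q: preferred_name=Uma → Uma
item=S: preferred_name=Diego → Diego
item=U: preferred_name=NULL, nickname=Kai → Kai
item=V: preferred_name=Eve → Eve
item=X: preferred_name=Lena → Lena
item=Y: preferred_name=Eve → Eve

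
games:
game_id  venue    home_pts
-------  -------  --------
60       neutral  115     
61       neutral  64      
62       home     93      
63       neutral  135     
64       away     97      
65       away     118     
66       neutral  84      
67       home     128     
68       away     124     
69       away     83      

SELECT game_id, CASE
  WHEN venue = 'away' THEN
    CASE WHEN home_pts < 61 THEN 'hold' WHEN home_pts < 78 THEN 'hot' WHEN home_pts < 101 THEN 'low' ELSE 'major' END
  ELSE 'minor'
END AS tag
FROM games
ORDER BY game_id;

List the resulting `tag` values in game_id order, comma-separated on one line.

minor, minor, minor, minor, low, major, minor, minor, major, low

game_id=60: venue='neutral' → outer ELSE → minor
game_id=61: venue='neutral' → outer ELSE → minor
game_id=62: venue='home' → outer ELSE → minor
game_id=63: venue='neutral' → outer ELSE → minor
game_id=64: venue='away' → inner[home_pts < 101] → low
game_id=65: venue='away' → inner[ELSE] → major
game_id=66: venue='neutral' → outer ELSE → minor
game_id=67: venue='home' → outer ELSE → minor
game_id=68: venue='away' → inner[ELSE] → major
game_id=69: venue='away' → inner[home_pts < 101] → low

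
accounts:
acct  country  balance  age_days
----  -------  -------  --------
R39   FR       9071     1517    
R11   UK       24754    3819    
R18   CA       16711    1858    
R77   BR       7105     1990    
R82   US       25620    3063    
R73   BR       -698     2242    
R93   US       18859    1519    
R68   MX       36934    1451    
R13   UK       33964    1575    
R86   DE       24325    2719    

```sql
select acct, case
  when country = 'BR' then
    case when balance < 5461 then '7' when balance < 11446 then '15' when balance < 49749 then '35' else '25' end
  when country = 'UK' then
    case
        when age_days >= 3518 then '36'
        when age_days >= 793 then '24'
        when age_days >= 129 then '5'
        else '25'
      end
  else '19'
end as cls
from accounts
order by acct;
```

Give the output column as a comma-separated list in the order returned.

36, 24, 19, 19, 19, 7, 15, 19, 19, 19

acct=R11: country='UK' → inner[age_days >= 3518] → 36
acct=R13: country='UK' → inner[age_days >= 793] → 24
acct=R18: country='CA' → outer ELSE → 19
acct=R39: country='FR' → outer ELSE → 19
acct=R68: country='MX' → outer ELSE → 19
acct=R73: country='BR' → inner[balance < 5461] → 7
acct=R77: country='BR' → inner[balance < 11446] → 15
acct=R82: country='US' → outer ELSE → 19
acct=R86: country='DE' → outer ELSE → 19
acct=R93: country='US' → outer ELSE → 19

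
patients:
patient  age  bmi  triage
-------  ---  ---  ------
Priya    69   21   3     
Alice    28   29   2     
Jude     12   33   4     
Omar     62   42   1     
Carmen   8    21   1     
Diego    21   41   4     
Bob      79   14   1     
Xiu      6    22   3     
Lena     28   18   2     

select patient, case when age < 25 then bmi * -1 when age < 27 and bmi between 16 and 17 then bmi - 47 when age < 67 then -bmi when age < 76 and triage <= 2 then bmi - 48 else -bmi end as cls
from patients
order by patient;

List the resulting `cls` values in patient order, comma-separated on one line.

patient=Alice: age < 67 → -29
patient=Bob: ELSE → -14
patient=Carmen: age < 25 → -21
patient=Diego: age < 25 → -41
patient=Jude: age < 25 → -33
patient=Lena: age < 67 → -18
patient=Omar: age < 67 → -42
patient=Priya: ELSE → -21
patient=Xiu: age < 25 → -22

-29, -14, -21, -41, -33, -18, -42, -21, -22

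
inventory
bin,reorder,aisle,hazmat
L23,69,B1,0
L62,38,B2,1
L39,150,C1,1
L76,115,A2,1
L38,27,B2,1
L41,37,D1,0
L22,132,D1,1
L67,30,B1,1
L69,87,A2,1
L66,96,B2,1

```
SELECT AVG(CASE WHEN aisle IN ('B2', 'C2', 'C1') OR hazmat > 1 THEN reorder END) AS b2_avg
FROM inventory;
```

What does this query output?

77.75

bin=L23: ✗
bin=L62: ✓ → 38
bin=L39: ✓ → 150
bin=L76: ✗
bin=L38: ✓ → 27
bin=L41: ✗
bin=L22: ✗
bin=L67: ✗
bin=L69: ✗
bin=L66: ✓ → 96
b2_avg = (38 + 150 + 27 + 96) / 4 = 77.75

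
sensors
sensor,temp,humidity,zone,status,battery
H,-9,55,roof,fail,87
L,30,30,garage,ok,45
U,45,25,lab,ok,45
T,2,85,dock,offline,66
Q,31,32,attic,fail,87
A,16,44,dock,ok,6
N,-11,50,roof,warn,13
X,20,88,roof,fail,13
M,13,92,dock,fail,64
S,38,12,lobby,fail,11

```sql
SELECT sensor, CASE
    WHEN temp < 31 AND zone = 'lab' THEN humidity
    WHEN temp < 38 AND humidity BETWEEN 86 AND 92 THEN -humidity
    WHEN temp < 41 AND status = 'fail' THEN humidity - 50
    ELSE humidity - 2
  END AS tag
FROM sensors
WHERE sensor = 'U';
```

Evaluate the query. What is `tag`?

23

sensor = U: temp=45, humidity=25, zone=lab, status=ok, battery=45.
temp < 31 AND zone = 'lab' → false
temp < 38 AND humidity BETWEEN 86 AND 92 → false
temp < 41 AND status = 'fail' → false
No prior WHEN matched → ELSE → 23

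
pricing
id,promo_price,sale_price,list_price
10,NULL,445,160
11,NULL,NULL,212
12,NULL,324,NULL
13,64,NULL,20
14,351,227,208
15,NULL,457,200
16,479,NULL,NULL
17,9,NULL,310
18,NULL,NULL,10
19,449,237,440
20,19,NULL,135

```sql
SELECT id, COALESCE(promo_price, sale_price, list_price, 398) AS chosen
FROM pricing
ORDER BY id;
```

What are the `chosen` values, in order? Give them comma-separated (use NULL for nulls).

445, 212, 324, 64, 351, 457, 479, 9, 10, 449, 19

id=10: promo_price=NULL, sale_price=445 → 445
id=11: promo_price=NULL, sale_price=NULL, list_price=212 → 212
id=12: promo_price=NULL, sale_price=324 → 324
id=13: promo_price=64 → 64
id=14: promo_price=351 → 351
id=15: promo_price=NULL, sale_price=457 → 457
id=16: promo_price=479 → 479
id=17: promo_price=9 → 9
id=18: promo_price=NULL, sale_price=NULL, list_price=10 → 10
id=19: promo_price=449 → 449
id=20: promo_price=19 → 19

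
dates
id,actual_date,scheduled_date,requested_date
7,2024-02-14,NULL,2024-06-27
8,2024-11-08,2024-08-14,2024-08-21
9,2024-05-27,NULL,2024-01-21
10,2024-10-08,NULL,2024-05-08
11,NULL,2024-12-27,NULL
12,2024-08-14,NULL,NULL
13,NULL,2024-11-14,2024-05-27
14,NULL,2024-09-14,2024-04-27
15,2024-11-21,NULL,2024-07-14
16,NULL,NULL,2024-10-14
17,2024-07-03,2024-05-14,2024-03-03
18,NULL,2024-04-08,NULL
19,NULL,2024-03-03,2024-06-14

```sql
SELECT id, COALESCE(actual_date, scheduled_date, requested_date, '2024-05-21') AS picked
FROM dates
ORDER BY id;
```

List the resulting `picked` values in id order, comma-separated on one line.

id=7: actual_date=2024-02-14 → 2024-02-14
id=8: actual_date=2024-11-08 → 2024-11-08
id=9: actual_date=2024-05-27 → 2024-05-27
id=10: actual_date=2024-10-08 → 2024-10-08
id=11: actual_date=NULL, scheduled_date=2024-12-27 → 2024-12-27
id=12: actual_date=2024-08-14 → 2024-08-14
id=13: actual_date=NULL, scheduled_date=2024-11-14 → 2024-11-14
id=14: actual_date=NULL, scheduled_date=2024-09-14 → 2024-09-14
id=15: actual_date=2024-11-21 → 2024-11-21
id=16: actual_date=NULL, scheduled_date=NULL, requested_date=2024-10-14 → 2024-10-14
id=17: actual_date=2024-07-03 → 2024-07-03
id=18: actual_date=NULL, scheduled_date=2024-04-08 → 2024-04-08
id=19: actual_date=NULL, scheduled_date=2024-03-03 → 2024-03-03

2024-02-14, 2024-11-08, 2024-05-27, 2024-10-08, 2024-12-27, 2024-08-14, 2024-11-14, 2024-09-14, 2024-11-21, 2024-10-14, 2024-07-03, 2024-04-08, 2024-03-03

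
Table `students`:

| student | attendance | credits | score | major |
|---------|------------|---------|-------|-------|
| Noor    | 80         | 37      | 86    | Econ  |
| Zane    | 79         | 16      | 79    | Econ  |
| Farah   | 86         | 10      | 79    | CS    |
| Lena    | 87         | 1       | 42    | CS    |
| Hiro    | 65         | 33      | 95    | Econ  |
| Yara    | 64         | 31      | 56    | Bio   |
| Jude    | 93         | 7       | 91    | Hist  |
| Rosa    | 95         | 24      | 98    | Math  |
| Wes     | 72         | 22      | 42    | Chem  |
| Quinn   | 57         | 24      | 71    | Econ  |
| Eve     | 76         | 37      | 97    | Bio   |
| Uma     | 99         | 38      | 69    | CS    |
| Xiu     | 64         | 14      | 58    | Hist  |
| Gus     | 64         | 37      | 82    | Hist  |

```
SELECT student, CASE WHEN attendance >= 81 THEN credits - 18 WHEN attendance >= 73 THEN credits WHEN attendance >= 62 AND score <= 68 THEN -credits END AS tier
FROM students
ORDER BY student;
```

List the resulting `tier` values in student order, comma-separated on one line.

37, -8, NULL, NULL, -11, -17, 37, NULL, 6, 20, -22, -14, -31, 16

student=Eve: attendance >= 73 → 37
student=Farah: attendance >= 81 → -8
student=Gus: (no match → NULL) → NULL
student=Hiro: (no match → NULL) → NULL
student=Jude: attendance >= 81 → -11
student=Lena: attendance >= 81 → -17
student=Noor: attendance >= 73 → 37
student=Quinn: (no match → NULL) → NULL
student=Rosa: attendance >= 81 → 6
student=Uma: attendance >= 81 → 20
student=Wes: attendance >= 62 AND score <= 68 → -22
student=Xiu: attendance >= 62 AND score <= 68 → -14
student=Yara: attendance >= 62 AND score <= 68 → -31
student=Zane: attendance >= 73 → 16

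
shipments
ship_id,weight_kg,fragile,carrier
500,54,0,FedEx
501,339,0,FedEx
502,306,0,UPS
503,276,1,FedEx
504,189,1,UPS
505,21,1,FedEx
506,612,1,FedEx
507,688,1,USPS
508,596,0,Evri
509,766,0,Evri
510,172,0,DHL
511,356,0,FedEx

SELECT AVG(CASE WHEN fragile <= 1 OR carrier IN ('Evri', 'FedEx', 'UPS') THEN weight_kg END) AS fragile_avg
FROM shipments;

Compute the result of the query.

ship_id=500: ✓ → 54
ship_id=501: ✓ → 339
ship_id=502: ✓ → 306
ship_id=503: ✓ → 276
ship_id=504: ✓ → 189
ship_id=505: ✓ → 21
ship_id=506: ✓ → 612
ship_id=507: ✓ → 688
ship_id=508: ✓ → 596
ship_id=509: ✓ → 766
ship_id=510: ✓ → 172
ship_id=511: ✓ → 356
fragile_avg = (54 + 339 + 306 + 276 + 189 + 21 + 612 + 688 + 596 + 766 + 172 + 356) / 12 = 364.5833333333

364.5833333333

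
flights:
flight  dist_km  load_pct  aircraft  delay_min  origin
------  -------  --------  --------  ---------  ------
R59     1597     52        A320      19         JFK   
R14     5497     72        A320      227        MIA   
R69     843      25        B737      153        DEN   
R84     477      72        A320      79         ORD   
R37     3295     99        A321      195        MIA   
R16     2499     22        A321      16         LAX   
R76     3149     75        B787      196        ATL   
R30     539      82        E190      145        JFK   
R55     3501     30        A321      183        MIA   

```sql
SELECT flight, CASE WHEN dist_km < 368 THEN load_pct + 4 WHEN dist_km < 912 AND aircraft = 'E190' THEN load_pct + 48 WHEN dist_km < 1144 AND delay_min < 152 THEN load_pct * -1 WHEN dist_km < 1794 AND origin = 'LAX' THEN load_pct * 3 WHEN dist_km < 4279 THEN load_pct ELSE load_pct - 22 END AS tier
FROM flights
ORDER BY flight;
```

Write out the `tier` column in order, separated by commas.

flight=R14: ELSE → 50
flight=R16: dist_km < 4279 → 22
flight=R30: dist_km < 912 AND aircraft = 'E190' → 130
flight=R37: dist_km < 4279 → 99
flight=R55: dist_km < 4279 → 30
flight=R59: dist_km < 4279 → 52
flight=R69: dist_km < 4279 → 25
flight=R76: dist_km < 4279 → 75
flight=R84: dist_km < 1144 AND delay_min < 152 → -72

50, 22, 130, 99, 30, 52, 25, 75, -72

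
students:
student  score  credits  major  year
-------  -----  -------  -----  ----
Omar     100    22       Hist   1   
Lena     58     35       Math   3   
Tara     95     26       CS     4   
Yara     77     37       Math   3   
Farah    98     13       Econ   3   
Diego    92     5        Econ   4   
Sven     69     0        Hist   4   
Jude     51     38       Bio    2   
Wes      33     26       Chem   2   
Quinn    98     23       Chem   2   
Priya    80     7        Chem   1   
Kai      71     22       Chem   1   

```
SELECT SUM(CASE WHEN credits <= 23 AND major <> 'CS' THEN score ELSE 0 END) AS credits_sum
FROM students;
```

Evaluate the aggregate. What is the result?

608

student=Omar: ✓ → 100
student=Lena: ✗
student=Tara: ✗
student=Yara: ✗
student=Farah: ✓ → 98
student=Diego: ✓ → 92
student=Sven: ✓ → 69
student=Jude: ✗
student=Wes: ✗
student=Quinn: ✓ → 98
student=Priya: ✓ → 80
student=Kai: ✓ → 71
credits_sum = 100 + 98 + 92 + 69 + 98 + 80 + 71 = 608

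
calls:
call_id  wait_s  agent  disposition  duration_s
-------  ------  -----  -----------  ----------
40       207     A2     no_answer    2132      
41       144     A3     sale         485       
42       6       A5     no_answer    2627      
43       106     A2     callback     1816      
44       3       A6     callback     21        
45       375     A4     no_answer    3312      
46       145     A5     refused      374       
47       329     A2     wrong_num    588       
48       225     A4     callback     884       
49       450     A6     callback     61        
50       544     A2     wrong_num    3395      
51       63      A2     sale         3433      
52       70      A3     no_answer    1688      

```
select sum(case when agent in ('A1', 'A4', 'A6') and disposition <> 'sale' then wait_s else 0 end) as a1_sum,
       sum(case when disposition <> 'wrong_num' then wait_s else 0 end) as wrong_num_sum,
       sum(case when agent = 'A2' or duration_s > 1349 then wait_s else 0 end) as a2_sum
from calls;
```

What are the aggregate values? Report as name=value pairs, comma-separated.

[a1_sum: agent in ('A1', 'A4', 'A6') and disposition <> 'sale']
call_id=40: ✗
call_id=41: ✗
call_id=42: ✗
call_id=43: ✗
call_id=44: ✓ → 3
call_id=45: ✓ → 375
call_id=46: ✗
call_id=47: ✗
call_id=48: ✓ → 225
call_id=49: ✓ → 450
call_id=50: ✗
call_id=51: ✗
call_id=52: ✗
a1_sum = 3 + 375 + 225 + 450 = 1053
—
[wrong_num_sum: disposition <> 'wrong_num']
call_id=40: ✓ → 207
call_id=41: ✓ → 144
call_id=42: ✓ → 6
call_id=43: ✓ → 106
call_id=44: ✓ → 3
call_id=45: ✓ → 375
call_id=46: ✓ → 145
call_id=47: ✗
call_id=48: ✓ → 225
call_id=49: ✓ → 450
call_id=50: ✗
call_id=51: ✓ → 63
call_id=52: ✓ → 70
wrong_num_sum = 207 + 144 + 6 + 106 + 3 + 375 + 145 + 225 + 450 + 63 + 70 = 1794
—
[a2_sum: agent = 'A2' or duration_s > 1349]
call_id=40: ✓ → 207
call_id=41: ✗
call_id=42: ✓ → 6
call_id=43: ✓ → 106
call_id=44: ✗
call_id=45: ✓ → 375
call_id=46: ✗
call_id=47: ✓ → 329
call_id=48: ✗
call_id=49: ✗
call_id=50: ✓ → 544
call_id=51: ✓ → 63
call_id=52: ✓ → 70
a2_sum = 207 + 6 + 106 + 375 + 329 + 544 + 63 + 70 = 1700

a1_sum=1053, wrong_num_sum=1794, a2_sum=1700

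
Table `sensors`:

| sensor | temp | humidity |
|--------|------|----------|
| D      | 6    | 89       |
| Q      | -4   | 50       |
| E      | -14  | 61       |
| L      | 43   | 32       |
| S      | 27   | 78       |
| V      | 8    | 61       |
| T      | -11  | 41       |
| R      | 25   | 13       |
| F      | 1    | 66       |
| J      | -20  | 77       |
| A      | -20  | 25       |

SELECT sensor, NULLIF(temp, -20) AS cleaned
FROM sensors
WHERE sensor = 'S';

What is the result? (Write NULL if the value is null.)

27

sensor = S: temp=27, humidity=78.
temp=27 vs -20: differ → 27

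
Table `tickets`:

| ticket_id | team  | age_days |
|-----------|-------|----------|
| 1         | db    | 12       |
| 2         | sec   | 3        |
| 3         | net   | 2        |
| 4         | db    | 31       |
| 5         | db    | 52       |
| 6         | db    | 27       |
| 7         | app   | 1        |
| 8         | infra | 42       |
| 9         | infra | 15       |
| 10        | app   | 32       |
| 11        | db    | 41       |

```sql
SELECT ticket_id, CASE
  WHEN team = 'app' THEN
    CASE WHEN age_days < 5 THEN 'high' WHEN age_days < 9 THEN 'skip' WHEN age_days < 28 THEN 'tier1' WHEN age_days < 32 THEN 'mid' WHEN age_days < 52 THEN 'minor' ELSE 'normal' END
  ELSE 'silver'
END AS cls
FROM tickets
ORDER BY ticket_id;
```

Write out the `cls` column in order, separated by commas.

ticket_id=1: team='db' → outer ELSE → silver
ticket_id=2: team='sec' → outer ELSE → silver
ticket_id=3: team='net' → outer ELSE → silver
ticket_id=4: team='db' → outer ELSE → silver
ticket_id=5: team='db' → outer ELSE → silver
ticket_id=6: team='db' → outer ELSE → silver
ticket_id=7: team='app' → inner[age_days < 5] → high
ticket_id=8: team='infra' → outer ELSE → silver
ticket_id=9: team='infra' → outer ELSE → silver
ticket_id=10: team='app' → inner[age_days < 52] → minor
ticket_id=11: team='db' → outer ELSE → silver

silver, silver, silver, silver, silver, silver, high, silver, silver, minor, silver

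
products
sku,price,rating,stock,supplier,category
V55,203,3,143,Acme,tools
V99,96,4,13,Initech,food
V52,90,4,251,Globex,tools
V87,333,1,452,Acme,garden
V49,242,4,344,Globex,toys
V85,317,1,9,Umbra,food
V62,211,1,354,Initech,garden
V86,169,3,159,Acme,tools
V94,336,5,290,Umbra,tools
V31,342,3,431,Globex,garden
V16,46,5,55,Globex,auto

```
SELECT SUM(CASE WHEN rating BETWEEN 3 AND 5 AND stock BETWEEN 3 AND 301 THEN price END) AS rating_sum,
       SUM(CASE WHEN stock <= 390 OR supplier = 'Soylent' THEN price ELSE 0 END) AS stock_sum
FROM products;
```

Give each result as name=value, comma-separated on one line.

rating_sum=940, stock_sum=1710

[rating_sum: rating BETWEEN 3 AND 5 AND stock BETWEEN 3 AND 301]
sku=V55: ✓ → 203
sku=V99: ✓ → 96
sku=V52: ✓ → 90
sku=V87: ✗
sku=V49: ✗
sku=V85: ✗
sku=V62: ✗
sku=V86: ✓ → 169
sku=V94: ✓ → 336
sku=V31: ✗
sku=V16: ✓ → 46
rating_sum = 203 + 96 + 90 + 169 + 336 + 46 = 940
—
[stock_sum: stock <= 390 OR supplier = 'Soylent']
sku=V55: ✓ → 203
sku=V99: ✓ → 96
sku=V52: ✓ → 90
sku=V87: ✗
sku=V49: ✓ → 242
sku=V85: ✓ → 317
sku=V62: ✓ → 211
sku=V86: ✓ → 169
sku=V94: ✓ → 336
sku=V31: ✗
sku=V16: ✓ → 46
stock_sum = 203 + 96 + 90 + 242 + 317 + 211 + 169 + 336 + 46 = 1710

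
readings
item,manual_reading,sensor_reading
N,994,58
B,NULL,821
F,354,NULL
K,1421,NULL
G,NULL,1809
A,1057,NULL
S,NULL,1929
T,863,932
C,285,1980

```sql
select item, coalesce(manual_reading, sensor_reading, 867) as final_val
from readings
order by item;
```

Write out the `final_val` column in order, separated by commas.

1057, 821, 285, 354, 1809, 1421, 994, 1929, 863

item=A: manual_reading=1057 → 1057
item=B: manual_reading=NULL, sensor_reading=821 → 821
item=C: manual_reading=285 → 285
item=F: manual_reading=354 → 354
item=G: manual_reading=NULL, sensor_reading=1809 → 1809
item=K: manual_reading=1421 → 1421
item=N: manual_reading=994 → 994
item=S: manual_reading=NULL, sensor_reading=1929 → 1929
item=T: manual_reading=863 → 863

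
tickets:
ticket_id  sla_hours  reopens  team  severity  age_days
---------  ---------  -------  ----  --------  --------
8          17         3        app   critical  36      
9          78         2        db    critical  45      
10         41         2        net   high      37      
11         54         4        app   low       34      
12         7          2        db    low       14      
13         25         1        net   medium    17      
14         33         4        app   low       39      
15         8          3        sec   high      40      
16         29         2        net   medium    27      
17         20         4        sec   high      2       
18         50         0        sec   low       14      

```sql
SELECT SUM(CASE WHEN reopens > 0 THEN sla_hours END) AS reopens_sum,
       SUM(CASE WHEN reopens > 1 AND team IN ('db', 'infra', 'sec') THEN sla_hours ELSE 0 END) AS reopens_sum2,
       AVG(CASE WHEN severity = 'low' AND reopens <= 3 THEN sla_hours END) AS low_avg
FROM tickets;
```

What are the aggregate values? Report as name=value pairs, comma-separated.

reopens_sum=312, reopens_sum2=113, low_avg=28.5

[reopens_sum: reopens > 0]
ticket_id=8: ✓ → 17
ticket_id=9: ✓ → 78
ticket_id=10: ✓ → 41
ticket_id=11: ✓ → 54
ticket_id=12: ✓ → 7
ticket_id=13: ✓ → 25
ticket_id=14: ✓ → 33
ticket_id=15: ✓ → 8
ticket_id=16: ✓ → 29
ticket_id=17: ✓ → 20
ticket_id=18: ✗
reopens_sum = 17 + 78 + 41 + 54 + 7 + 25 + 33 + 8 + 29 + 20 = 312
—
[reopens_sum2: reopens > 1 AND team IN ('db', 'infra', 'sec')]
ticket_id=8: ✗
ticket_id=9: ✓ → 78
ticket_id=10: ✗
ticket_id=11: ✗
ticket_id=12: ✓ → 7
ticket_id=13: ✗
ticket_id=14: ✗
ticket_id=15: ✓ → 8
ticket_id=16: ✗
ticket_id=17: ✓ → 20
ticket_id=18: ✗
reopens_sum2 = 78 + 7 + 8 + 20 = 113
—
[low_avg: severity = 'low' AND reopens <= 3]
ticket_id=8: ✗
ticket_id=9: ✗
ticket_id=10: ✗
ticket_id=11: ✗
ticket_id=12: ✓ → 7
ticket_id=13: ✗
ticket_id=14: ✗
ticket_id=15: ✗
ticket_id=16: ✗
ticket_id=17: ✗
ticket_id=18: ✓ → 50
low_avg = (7 + 50) / 2 = 28.5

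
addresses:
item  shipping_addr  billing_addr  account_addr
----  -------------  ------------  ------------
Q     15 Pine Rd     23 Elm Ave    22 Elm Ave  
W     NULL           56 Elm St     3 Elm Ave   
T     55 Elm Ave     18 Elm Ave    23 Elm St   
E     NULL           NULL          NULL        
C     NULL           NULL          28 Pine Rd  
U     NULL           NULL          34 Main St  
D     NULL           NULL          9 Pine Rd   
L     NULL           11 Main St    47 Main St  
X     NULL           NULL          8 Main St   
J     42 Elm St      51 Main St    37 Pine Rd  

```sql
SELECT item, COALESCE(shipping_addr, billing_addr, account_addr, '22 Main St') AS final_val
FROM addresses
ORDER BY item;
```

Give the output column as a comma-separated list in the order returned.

28 Pine Rd, 9 Pine Rd, 22 Main St, 42 Elm St, 11 Main St, 15 Pine Rd, 55 Elm Ave, 34 Main St, 56 Elm St, 8 Main St

item=C: shipping_addr=NULL, billing_addr=NULL, account_addr=28 Pine Rd → 28 Pine Rd
item=D: shipping_addr=NULL, billing_addr=NULL, account_addr=9 Pine Rd → 9 Pine Rd
item=E: shipping_addr=NULL, billing_addr=NULL, account_addr=NULL, → literal 22 Main St → 22 Main St
item=J: shipping_addr=42 Elm St → 42 Elm St
item=L: shipping_addr=NULL, billing_addr=11 Main St → 11 Main St
item=Q: shipping_addr=15 Pine Rd → 15 Pine Rd
item=T: shipping_addr=55 Elm Ave → 55 Elm Ave
item=U: shipping_addr=NULL, billing_addr=NULL, account_addr=34 Main St → 34 Main St
item=W: shipping_addr=NULL, billing_addr=56 Elm St → 56 Elm St
item=X: shipping_addr=NULL, billing_addr=NULL, account_addr=8 Main St → 8 Main St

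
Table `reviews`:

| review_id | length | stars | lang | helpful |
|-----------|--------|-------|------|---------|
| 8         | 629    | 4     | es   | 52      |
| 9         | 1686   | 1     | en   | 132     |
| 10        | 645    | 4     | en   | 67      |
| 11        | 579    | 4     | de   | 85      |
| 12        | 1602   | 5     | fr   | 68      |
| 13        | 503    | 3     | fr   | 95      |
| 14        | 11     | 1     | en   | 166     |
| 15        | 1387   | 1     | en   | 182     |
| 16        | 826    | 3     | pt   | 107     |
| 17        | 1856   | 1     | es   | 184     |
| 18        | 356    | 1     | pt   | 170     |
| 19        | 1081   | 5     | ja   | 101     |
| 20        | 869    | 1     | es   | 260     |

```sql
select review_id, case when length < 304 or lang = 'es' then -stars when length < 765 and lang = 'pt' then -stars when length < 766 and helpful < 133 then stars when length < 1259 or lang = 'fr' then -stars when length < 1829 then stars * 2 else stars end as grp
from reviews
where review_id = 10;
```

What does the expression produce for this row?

review_id = 10: length=645, stars=4, lang=en, helpful=67.
length < 304 or lang = 'es' → false
length < 765 and lang = 'pt' → false
length < 766 and helpful < 133 → true → 4

4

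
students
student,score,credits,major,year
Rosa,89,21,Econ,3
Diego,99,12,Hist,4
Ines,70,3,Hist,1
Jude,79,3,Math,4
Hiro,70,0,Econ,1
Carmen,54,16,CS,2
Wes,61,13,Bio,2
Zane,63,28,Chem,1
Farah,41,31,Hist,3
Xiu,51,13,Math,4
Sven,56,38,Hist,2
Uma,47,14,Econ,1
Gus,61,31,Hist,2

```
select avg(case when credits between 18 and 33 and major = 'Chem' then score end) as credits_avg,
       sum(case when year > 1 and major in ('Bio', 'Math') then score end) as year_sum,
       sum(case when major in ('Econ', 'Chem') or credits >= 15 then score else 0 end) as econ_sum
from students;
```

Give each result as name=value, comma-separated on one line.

credits_avg=63, year_sum=191, econ_sum=481

[credits_avg: credits between 18 and 33 and major = 'Chem']
student=Rosa: ✗
student=Diego: ✗
student=Ines: ✗
student=Jude: ✗
student=Hiro: ✗
student=Carmen: ✗
student=Wes: ✗
student=Zane: ✓ → 63
student=Farah: ✗
student=Xiu: ✗
student=Sven: ✗
student=Uma: ✗
student=Gus: ✗
credits_avg = 63
—
[year_sum: year > 1 and major in ('Bio', 'Math')]
student=Rosa: ✗
student=Diego: ✗
student=Ines: ✗
student=Jude: ✓ → 79
student=Hiro: ✗
student=Carmen: ✗
student=Wes: ✓ → 61
student=Zane: ✗
student=Farah: ✗
student=Xiu: ✓ → 51
student=Sven: ✗
student=Uma: ✗
student=Gus: ✗
year_sum = 79 + 61 + 51 = 191
—
[econ_sum: major in ('Econ', 'Chem') or credits >= 15]
student=Rosa: ✓ → 89
student=Diego: ✗
student=Ines: ✗
student=Jude: ✗
student=Hiro: ✓ → 70
student=Carmen: ✓ → 54
student=Wes: ✗
student=Zane: ✓ → 63
student=Farah: ✓ → 41
student=Xiu: ✗
student=Sven: ✓ → 56
student=Uma: ✓ → 47
student=Gus: ✓ → 61
econ_sum = 89 + 70 + 54 + 63 + 41 + 56 + 47 + 61 = 481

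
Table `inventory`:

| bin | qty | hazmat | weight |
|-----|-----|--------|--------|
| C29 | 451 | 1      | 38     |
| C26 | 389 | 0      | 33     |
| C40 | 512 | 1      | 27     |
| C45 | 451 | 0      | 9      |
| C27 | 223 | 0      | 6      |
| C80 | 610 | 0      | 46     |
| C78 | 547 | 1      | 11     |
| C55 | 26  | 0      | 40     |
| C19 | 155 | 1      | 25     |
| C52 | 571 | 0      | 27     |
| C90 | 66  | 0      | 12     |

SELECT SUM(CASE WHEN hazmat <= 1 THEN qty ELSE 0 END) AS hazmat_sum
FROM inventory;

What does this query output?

bin=C29: ✓ → 451
bin=C26: ✓ → 389
bin=C40: ✓ → 512
bin=C45: ✓ → 451
bin=C27: ✓ → 223
bin=C80: ✓ → 610
bin=C78: ✓ → 547
bin=C55: ✓ → 26
bin=C19: ✓ → 155
bin=C52: ✓ → 571
bin=C90: ✓ → 66
hazmat_sum = 451 + 389 + 512 + 451 + 223 + 610 + 547 + 26 + 155 + 571 + 66 = 4001

4001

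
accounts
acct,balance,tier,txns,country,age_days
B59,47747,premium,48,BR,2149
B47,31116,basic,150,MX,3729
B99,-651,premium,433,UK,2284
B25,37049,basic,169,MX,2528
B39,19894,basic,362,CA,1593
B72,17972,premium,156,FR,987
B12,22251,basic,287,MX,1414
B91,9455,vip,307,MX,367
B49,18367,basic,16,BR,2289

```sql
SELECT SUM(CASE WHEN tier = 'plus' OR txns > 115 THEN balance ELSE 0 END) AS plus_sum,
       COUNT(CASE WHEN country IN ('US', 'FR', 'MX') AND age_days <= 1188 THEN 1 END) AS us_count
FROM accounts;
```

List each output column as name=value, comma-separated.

plus_sum=137086, us_count=2

[plus_sum: tier = 'plus' OR txns > 115]
acct=B59: ✗
acct=B47: ✓ → 31116
acct=B99: ✓ → -651
acct=B25: ✓ → 37049
acct=B39: ✓ → 19894
acct=B72: ✓ → 17972
acct=B12: ✓ → 22251
acct=B91: ✓ → 9455
acct=B49: ✗
plus_sum = 31116 + -651 + 37049 + 19894 + 17972 + 22251 + 9455 = 137086
—
[us_count: country IN ('US', 'FR', 'MX') AND age_days <= 1188]
acct=B59: ✗
acct=B47: ✗
acct=B99: ✗
acct=B25: ✗
acct=B39: ✗
acct=B72: ✓ → 1
acct=B12: ✗
acct=B91: ✓ → 1
acct=B49: ✗
us_count = COUNT(1, 1) = 2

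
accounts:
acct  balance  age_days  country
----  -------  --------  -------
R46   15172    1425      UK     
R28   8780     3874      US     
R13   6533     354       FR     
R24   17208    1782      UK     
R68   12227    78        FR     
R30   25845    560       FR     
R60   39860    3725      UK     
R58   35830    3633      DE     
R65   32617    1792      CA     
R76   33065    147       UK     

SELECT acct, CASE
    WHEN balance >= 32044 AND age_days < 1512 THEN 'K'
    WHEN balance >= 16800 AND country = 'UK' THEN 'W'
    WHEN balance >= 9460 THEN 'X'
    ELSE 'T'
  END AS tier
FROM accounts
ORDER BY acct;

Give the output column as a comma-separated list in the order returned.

T, W, T, X, X, X, W, X, X, K

acct=R13: ELSE → T
acct=R24: balance >= 16800 AND country = 'UK' → W
acct=R28: ELSE → T
acct=R30: balance >= 9460 → X
acct=R46: balance >= 9460 → X
acct=R58: balance >= 9460 → X
acct=R60: balance >= 16800 AND country = 'UK' → W
acct=R65: balance >= 9460 → X
acct=R68: balance >= 9460 → X
acct=R76: balance >= 32044 AND age_days < 1512 → K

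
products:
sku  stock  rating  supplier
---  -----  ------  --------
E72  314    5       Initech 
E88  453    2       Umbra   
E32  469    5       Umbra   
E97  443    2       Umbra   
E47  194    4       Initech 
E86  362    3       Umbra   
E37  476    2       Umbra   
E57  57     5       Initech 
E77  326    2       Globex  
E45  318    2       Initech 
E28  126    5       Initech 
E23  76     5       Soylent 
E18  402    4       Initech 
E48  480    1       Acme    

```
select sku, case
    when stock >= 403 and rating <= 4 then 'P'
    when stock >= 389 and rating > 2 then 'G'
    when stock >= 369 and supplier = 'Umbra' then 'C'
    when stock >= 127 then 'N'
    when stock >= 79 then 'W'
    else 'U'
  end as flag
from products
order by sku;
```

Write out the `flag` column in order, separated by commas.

sku=E18: stock >= 389 and rating > 2 → G
sku=E23: ELSE → U
sku=E28: stock >= 79 → W
sku=E32: stock >= 389 and rating > 2 → G
sku=E37: stock >= 403 and rating <= 4 → P
sku=E45: stock >= 127 → N
sku=E47: stock >= 127 → N
sku=E48: stock >= 403 and rating <= 4 → P
sku=E57: ELSE → U
sku=E72: stock >= 127 → N
sku=E77: stock >= 127 → N
sku=E86: stock >= 127 → N
sku=E88: stock >= 403 and rating <= 4 → P
sku=E97: stock >= 403 and rating <= 4 → P

G, U, W, G, P, N, N, P, U, N, N, N, P, P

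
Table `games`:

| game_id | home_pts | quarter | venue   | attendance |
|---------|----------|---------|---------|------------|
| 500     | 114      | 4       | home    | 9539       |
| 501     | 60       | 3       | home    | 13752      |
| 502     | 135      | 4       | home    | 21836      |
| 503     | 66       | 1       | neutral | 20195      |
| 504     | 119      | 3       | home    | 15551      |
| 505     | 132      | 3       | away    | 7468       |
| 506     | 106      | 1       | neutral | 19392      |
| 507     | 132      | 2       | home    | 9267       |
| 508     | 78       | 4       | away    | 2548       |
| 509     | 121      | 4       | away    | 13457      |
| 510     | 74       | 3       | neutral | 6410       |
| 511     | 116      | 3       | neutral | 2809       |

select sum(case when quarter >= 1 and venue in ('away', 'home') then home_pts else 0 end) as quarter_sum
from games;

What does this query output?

game_id=500: ✓ → 114
game_id=501: ✓ → 60
game_id=502: ✓ → 135
game_id=503: ✗
game_id=504: ✓ → 119
game_id=505: ✓ → 132
game_id=506: ✗
game_id=507: ✓ → 132
game_id=508: ✓ → 78
game_id=509: ✓ → 121
game_id=510: ✗
game_id=511: ✗
quarter_sum = 114 + 60 + 135 + 119 + 132 + 132 + 78 + 121 = 891

891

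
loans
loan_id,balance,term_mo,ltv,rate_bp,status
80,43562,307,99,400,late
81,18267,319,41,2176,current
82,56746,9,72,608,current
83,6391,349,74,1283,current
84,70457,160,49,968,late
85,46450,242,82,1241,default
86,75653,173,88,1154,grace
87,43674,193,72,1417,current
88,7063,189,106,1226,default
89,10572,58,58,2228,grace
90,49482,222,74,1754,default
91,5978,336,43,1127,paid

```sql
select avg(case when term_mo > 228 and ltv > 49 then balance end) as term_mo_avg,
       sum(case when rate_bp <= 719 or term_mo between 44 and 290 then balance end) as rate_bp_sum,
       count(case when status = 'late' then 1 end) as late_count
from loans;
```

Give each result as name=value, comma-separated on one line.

term_mo_avg=32134.3333333333, rate_bp_sum=403659, late_count=2

[term_mo_avg: term_mo > 228 and ltv > 49]
loan_id=80: ✓ → 43562
loan_id=81: ✗
loan_id=82: ✗
loan_id=83: ✓ → 6391
loan_id=84: ✗
loan_id=85: ✓ → 46450
loan_id=86: ✗
loan_id=87: ✗
loan_id=88: ✗
loan_id=89: ✗
loan_id=90: ✗
loan_id=91: ✗
term_mo_avg = (43562 + 6391 + 46450) / 3 = 32134.3333333333
—
[rate_bp_sum: rate_bp <= 719 or term_mo between 44 and 290]
loan_id=80: ✓ → 43562
loan_id=81: ✗
loan_id=82: ✓ → 56746
loan_id=83: ✗
loan_id=84: ✓ → 70457
loan_id=85: ✓ → 46450
loan_id=86: ✓ → 75653
loan_id=87: ✓ → 43674
loan_id=88: ✓ → 7063
loan_id=89: ✓ → 10572
loan_id=90: ✓ → 49482
loan_id=91: ✗
rate_bp_sum = 43562 + 56746 + 70457 + 46450 + 75653 + 43674 + 7063 + 10572 + 49482 = 403659
—
[late_count: status = 'late']
loan_id=80: ✓ → 1
loan_id=81: ✗
loan_id=82: ✗
loan_id=83: ✗
loan_id=84: ✓ → 1
loan_id=85: ✗
loan_id=86: ✗
loan_id=87: ✗
loan_id=88: ✗
loan_id=89: ✗
loan_id=90: ✗
loan_id=91: ✗
late_count = COUNT(1, 1) = 2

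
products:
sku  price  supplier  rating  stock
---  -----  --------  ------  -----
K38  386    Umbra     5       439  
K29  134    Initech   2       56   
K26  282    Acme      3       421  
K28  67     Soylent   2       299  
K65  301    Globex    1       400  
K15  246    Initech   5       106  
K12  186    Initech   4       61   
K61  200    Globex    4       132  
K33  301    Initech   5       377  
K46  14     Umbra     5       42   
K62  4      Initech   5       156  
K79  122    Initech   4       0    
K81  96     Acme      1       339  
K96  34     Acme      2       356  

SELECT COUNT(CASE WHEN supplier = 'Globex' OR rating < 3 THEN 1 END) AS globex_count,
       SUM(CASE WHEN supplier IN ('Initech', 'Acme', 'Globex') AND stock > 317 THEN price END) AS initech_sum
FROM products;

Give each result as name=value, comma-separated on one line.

[globex_count: supplier = 'Globex' OR rating < 3]
sku=K38: ✗
sku=K29: ✓ → 1
sku=K26: ✗
sku=K28: ✓ → 1
sku=K65: ✓ → 1
sku=K15: ✗
sku=K12: ✗
sku=K61: ✓ → 1
sku=K33: ✗
sku=K46: ✗
sku=K62: ✗
sku=K79: ✗
sku=K81: ✓ → 1
sku=K96: ✓ → 1
globex_count = COUNT(1, 1, 1, 1, 1, 1) = 6
—
[initech_sum: supplier IN ('Initech', 'Acme', 'Globex') AND stock > 317]
sku=K38: ✗
sku=K29: ✗
sku=K26: ✓ → 282
sku=K28: ✗
sku=K65: ✓ → 301
sku=K15: ✗
sku=K12: ✗
sku=K61: ✗
sku=K33: ✓ → 301
sku=K46: ✗
sku=K62: ✗
sku=K79: ✗
sku=K81: ✓ → 96
sku=K96: ✓ → 34
initech_sum = 282 + 301 + 301 + 96 + 34 = 1014

globex_count=6, initech_sum=1014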